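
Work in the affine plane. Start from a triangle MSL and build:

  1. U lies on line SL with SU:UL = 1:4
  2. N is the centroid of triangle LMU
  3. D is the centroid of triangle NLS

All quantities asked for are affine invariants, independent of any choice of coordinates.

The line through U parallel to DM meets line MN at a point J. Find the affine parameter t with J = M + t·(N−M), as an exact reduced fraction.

t = -13/2

Work in coordinates with M = (0, 0), S = (1, 0), L = (0, 1).
1. U lies on line SL with SU:UL = 1:4 ⇒ U = (4/5, 1/5)
2. N is the centroid of triangle LMU ⇒ N = (4/15, 2/5)
3. D is the centroid of triangle NLS ⇒ D = (19/45, 7/15)
through U parallel to DM: direction (-19/45, -7/15); meets MN at J = (-26/15, -13/5)
J = M + t·(N−M) with t = -13/2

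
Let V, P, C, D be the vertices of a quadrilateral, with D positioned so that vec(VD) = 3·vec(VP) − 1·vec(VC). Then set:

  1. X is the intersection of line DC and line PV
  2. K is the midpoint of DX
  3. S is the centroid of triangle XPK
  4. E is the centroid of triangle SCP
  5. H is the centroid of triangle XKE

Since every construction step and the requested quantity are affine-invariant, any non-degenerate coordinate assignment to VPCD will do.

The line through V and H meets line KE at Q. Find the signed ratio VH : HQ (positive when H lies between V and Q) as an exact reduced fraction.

VH:HQ = -59/2

Work in coordinates with V = (0, 0), P = (1, 0), C = (0, 1), D = (3, -1).
1. X is the intersection of line DC and line PV ⇒ X = (3/2, 0)
2. K is the midpoint of DX ⇒ K = (9/4, -1/2)
3. S is the centroid of triangle XPK ⇒ S = (19/12, -1/6)
4. E is the centroid of triangle SCP ⇒ E = (31/36, 5/18)
5. H is the centroid of triangle XKE ⇒ H = (83/54, -2/27)
line VH meets KE at Q = (1577/1062, -38/531)
H = V + t·(Q−V) with t = 59/57, so VH:HQ = 59/57:-2/57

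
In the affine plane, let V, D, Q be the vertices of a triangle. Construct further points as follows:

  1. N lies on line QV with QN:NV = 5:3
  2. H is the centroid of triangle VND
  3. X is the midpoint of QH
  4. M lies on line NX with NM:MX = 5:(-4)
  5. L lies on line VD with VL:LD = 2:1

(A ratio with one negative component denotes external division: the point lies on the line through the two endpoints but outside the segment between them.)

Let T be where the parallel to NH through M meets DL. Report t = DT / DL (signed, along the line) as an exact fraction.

Set V = (0, 0), D = (1, 0), Q = (0, 1); any affine frame gives the same invariant.
1. N lies on line QV with QN:NV = 5:3 ⇒ N = (0, 3/8)
2. H is the centroid of triangle VND ⇒ H = (1/3, 1/8)
3. X is the midpoint of QH ⇒ X = (1/6, 9/16)
4. M lies on line NX with NM:MX = 5:(-4) ⇒ M = (5/6, 21/16)
5. L lies on line VD with VL:LD = 2:1 ⇒ L = (2/3, 0)
through M parallel to NH: direction (1/3, -1/4); meets DL at T = (31/12, 0)
T = D + t·(L−D) with t = -19/4

t = -19/4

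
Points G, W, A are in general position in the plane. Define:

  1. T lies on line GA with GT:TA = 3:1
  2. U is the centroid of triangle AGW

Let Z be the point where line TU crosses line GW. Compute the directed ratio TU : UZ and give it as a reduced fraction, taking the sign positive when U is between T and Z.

TU:UZ = 5/4

Work in coordinates with G = (0, 0), W = (1, 0), A = (0, 1).
1. T lies on line GA with GT:TA = 3:1 ⇒ T = (0, 3/4)
2. U is the centroid of triangle AGW ⇒ U = (1/3, 1/3)
line TU meets GW at Z = (3/5, 0)
U = T + t·(Z−T) with t = 5/9, so TU:UZ = 5/9:4/9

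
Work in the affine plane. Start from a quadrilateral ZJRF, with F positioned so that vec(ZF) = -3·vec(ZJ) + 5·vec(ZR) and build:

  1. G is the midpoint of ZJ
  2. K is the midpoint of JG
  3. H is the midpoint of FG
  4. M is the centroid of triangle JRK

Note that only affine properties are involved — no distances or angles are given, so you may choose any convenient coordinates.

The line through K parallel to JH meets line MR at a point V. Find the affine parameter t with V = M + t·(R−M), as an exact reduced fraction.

Work in coordinates with Z = (0, 0), J = (1, 0), R = (0, 1), F = (-3, 5).
1. G is the midpoint of ZJ ⇒ G = (1/2, 0)
2. K is the midpoint of JG ⇒ K = (3/4, 0)
3. H is the midpoint of FG ⇒ H = (-5/4, 5/2)
4. M is the centroid of triangle JRK ⇒ M = (7/12, 1/3)
through K parallel to JH: direction (-9/4, 5/2); meets MR at V = (21/4, -5)
V = M + t·(R−M) with t = -8

t = -8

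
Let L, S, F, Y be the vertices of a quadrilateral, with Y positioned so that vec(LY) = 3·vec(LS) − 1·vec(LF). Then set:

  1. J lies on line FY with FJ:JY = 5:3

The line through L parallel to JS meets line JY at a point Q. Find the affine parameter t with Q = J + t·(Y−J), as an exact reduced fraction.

Set L = (0, 0), S = (1, 0), F = (0, 1), Y = (3, -1); any affine frame gives the same invariant.
1. J lies on line FY with FJ:JY = 5:3 ⇒ J = (15/8, -1/4)
through L parallel to JS: direction (-7/8, 1/4); meets JY at Q = (21/8, -3/4)
Q = J + t·(Y−J) with t = 2/3

t = 2/3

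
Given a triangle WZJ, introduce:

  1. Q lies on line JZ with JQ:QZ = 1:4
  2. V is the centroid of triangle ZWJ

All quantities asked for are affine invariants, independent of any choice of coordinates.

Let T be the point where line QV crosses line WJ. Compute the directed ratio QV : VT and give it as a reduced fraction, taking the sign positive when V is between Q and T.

QV:VT = -2/5

Choose coordinates W = (0, 0), Z = (1, 0), J = (0, 1).
1. Q lies on line JZ with JQ:QZ = 1:4 ⇒ Q = (1/5, 4/5)
2. V is the centroid of triangle ZWJ ⇒ V = (1/3, 1/3)
line QV meets WJ at T = (0, 3/2)
V = Q + t·(T−Q) with t = -2/3, so QV:VT = -2/3:5/3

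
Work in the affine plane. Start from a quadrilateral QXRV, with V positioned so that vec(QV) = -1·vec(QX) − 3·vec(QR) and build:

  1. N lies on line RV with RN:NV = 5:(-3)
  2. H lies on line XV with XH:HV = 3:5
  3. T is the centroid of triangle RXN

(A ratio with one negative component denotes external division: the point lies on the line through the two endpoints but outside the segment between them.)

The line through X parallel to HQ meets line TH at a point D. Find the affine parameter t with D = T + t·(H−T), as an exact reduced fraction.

t = 113/59

Choose coordinates Q = (0, 0), X = (1, 0), R = (0, 1), V = (-1, -3).
1. N lies on line RV with RN:NV = 5:(-3) ⇒ N = (-5/2, -9)
2. H lies on line XV with XH:HV = 3:5 ⇒ H = (1/4, -9/8)
3. T is the centroid of triangle RXN ⇒ T = (-1/2, -8/3)
through X parallel to HQ: direction (-1/4, 9/8); meets TH at D = (221/236, 135/472)
D = T + t·(H−T) with t = 113/59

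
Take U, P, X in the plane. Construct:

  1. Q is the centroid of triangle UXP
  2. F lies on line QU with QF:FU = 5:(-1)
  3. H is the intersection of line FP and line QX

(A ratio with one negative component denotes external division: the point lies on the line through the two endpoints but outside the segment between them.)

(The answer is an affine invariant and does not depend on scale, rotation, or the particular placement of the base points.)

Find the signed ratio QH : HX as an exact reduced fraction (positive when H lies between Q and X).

QH:HX = -5/14

Assign U = (0, 0), P = (1, 0), X = (0, 1) — the answer is frame-independent, so this choice is without loss of generality.
1. Q is the centroid of triangle UXP ⇒ Q = (1/3, 1/3)
2. F lies on line QU with QF:FU = 5:(-1) ⇒ F = (-1/12, -1/12)
3. H is the intersection of line FP and line QX ⇒ H = (14/27, -1/27)
H = Q + t·(X−Q) with t = -5/9, so QH:HX = t:(1−t) = -5/9:14/9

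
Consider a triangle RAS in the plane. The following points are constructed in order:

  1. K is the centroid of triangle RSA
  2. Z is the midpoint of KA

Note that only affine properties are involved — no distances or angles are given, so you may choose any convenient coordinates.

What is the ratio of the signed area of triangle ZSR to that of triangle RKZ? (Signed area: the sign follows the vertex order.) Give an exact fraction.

Assign R = (0, 0), A = (1, 0), S = (0, 1) — the answer is frame-independent, so this choice is without loss of generality.
1. K is the centroid of triangle RSA ⇒ K = (1/3, 1/3)
2. Z is the midpoint of KA ⇒ Z = (2/3, 1/6)
2·[ZSR] = 2/3, 2·[RKZ] = -1/6
[ZSR]:[RKZ] = 2/3:-1/6 = -4

[ZSR]:[RKZ] = -4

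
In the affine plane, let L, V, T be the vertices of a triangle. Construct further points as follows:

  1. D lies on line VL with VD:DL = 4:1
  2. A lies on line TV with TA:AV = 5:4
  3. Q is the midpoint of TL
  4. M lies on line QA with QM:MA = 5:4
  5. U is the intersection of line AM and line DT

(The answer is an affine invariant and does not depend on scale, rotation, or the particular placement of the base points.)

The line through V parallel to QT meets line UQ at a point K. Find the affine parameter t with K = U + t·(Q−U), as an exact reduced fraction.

t = -44/5

Assign L = (0, 0), V = (1, 0), T = (0, 1) — the answer is frame-independent, so this choice is without loss of generality.
1. D lies on line VL with VD:DL = 4:1 ⇒ D = (1/5, 0)
2. A lies on line TV with TA:AV = 5:4 ⇒ A = (5/9, 4/9)
3. Q is the midpoint of TL ⇒ Q = (0, 1/2)
4. M lies on line QA with QM:MA = 5:4 ⇒ M = (25/81, 38/81)
5. U is the intersection of line AM and line DT ⇒ U = (5/49, 24/49)
through V parallel to QT: direction (0, 1/2); meets UQ at K = (1, 2/5)
K = U + t·(Q−U) with t = -44/5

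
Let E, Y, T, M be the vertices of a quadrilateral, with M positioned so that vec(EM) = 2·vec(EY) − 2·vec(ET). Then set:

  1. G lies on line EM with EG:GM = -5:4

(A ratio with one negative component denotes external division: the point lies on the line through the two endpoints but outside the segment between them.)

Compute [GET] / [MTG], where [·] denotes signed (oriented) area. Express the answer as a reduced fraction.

Set E = (0, 0), Y = (1, 0), T = (0, 1), M = (2, -2); any affine frame gives the same invariant.
1. G lies on line EM with EG:GM = -5:4 ⇒ G = (10, -10)
2·[GET] = -10, 2·[MTG] = -8
[GET]:[MTG] = -10:-8 = 5/4

[GET]:[MTG] = 5/4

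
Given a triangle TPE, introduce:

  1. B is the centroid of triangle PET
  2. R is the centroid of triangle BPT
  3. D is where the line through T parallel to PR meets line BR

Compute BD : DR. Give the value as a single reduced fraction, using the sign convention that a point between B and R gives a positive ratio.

Set T = (0, 0), P = (1, 0), E = (0, 1); any affine frame gives the same invariant.
1. B is the centroid of triangle PET ⇒ B = (1/3, 1/3)
2. R is the centroid of triangle BPT ⇒ R = (4/9, 1/9)
3. D is where the line through T parallel to PR meets line BR ⇒ D = (5/9, -1/9)
D = B + t·(R−B) with t = 2, so BD:DR = t:(1−t) = 2:-1

BD:DR = -2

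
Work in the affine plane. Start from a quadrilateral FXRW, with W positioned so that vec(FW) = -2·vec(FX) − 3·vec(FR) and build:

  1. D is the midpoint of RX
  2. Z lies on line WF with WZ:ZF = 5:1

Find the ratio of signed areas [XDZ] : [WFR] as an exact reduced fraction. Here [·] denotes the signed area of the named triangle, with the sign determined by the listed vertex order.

Choose coordinates F = (0, 0), X = (1, 0), R = (0, 1), W = (-2, -3).
1. D is the midpoint of RX ⇒ D = (1/2, 1/2)
2. Z lies on line WF with WZ:ZF = 5:1 ⇒ Z = (-1/3, -1/2)
2·[XDZ] = 11/12, 2·[WFR] = 2
[XDZ]:[WFR] = 11/12:2 = 11/24

[XDZ]:[WFR] = 11/24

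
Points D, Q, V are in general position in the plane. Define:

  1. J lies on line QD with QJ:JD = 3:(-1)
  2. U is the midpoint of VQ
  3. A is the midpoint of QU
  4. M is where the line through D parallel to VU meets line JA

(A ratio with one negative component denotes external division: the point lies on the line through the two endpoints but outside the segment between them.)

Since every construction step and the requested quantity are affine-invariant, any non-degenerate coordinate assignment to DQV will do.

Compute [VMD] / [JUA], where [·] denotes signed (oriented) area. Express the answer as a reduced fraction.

[VMD]:[JUA] = -2/9

Set D = (0, 0), Q = (1, 0), V = (0, 1); any affine frame gives the same invariant.
1. J lies on line QD with QJ:JD = 3:(-1) ⇒ J = (-1/2, 0)
2. U is the midpoint of VQ ⇒ U = (1/2, 1/2)
3. A is the midpoint of QU ⇒ A = (3/4, 1/4)
4. M is where the line through D parallel to VU meets line JA ⇒ M = (-1/12, 1/12)
2·[VMD] = 1/12, 2·[JUA] = -3/8
[VMD]:[JUA] = 1/12:-3/8 = -2/9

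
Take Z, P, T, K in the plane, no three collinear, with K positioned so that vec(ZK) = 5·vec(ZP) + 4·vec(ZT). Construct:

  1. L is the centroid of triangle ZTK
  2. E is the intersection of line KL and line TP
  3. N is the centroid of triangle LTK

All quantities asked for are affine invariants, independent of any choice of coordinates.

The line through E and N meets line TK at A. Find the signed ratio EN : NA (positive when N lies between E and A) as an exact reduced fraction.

EN:NA = 55/17

Work in coordinates with Z = (0, 0), P = (1, 0), T = (0, 1), K = (5, 4).
1. L is the centroid of triangle ZTK ⇒ L = (5/3, 5/3)
2. E is the intersection of line KL and line TP ⇒ E = (5/17, 12/17)
3. N is the centroid of triangle LTK ⇒ N = (20/9, 20/9)
line EN meets TK at A = (31/11, 148/55)
N = E + t·(A−E) with t = 55/72, so EN:NA = 55/72:17/72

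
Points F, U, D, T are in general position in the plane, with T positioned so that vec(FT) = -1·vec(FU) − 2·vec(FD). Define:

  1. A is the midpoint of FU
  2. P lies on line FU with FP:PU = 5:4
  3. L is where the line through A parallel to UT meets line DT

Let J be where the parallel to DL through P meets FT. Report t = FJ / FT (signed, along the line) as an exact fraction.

Set F = (0, 0), U = (1, 0), D = (0, 1), T = (-1, -2); any affine frame gives the same invariant.
1. A is the midpoint of FU ⇒ A = (1/2, 0)
2. P lies on line FU with FP:PU = 5:4 ⇒ P = (5/9, 0)
3. L is where the line through A parallel to UT meets line DT ⇒ L = (-3/4, -5/4)
through P parallel to DL: direction (-3/4, -9/4); meets FT at J = (5/3, 10/3)
J = F + t·(T−F) with t = -5/3

t = -5/3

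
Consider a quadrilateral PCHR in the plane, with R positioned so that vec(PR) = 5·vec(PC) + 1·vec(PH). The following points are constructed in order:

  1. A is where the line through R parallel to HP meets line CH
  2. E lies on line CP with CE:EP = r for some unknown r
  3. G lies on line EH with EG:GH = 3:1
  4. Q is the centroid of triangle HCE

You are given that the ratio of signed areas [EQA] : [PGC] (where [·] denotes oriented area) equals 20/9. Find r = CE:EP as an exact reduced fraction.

Choose coordinates P = (0, 0), C = (1, 0), H = (0, 1), R = (5, 1).
1. A is where the line through R parallel to HP meets line CH ⇒ A = (5, -4)
2. With CE:EP = r, write λ = r/(r+1) so E = C + λ·(P−C); E is affine-linear in λ
3. G lies on line EH with EG:GH = 3:1 ⇒ G is an affine combination of earlier points and hence also affine-linear in λ
4. Q is the centroid of triangle HCE ⇒ Q is an affine combination of earlier points and hence also affine-linear in λ
Every point depending on E is an affine combination of E and λ-independent points, so each such coordinate is linear in λ; the λ² term in each signed area is a multiple of (P−C)×(P−C) = 0, so 2·[EQA] and 2·[PGC] are each linear in λ. Evaluating at λ=0 and λ=1:
  2·[EQA] = -3·λ,   2·[PGC] = -3/4
So [EQA]:[PGC] = (-3·λ) / (-3/4). Setting this equal to 20/9:
  -3·λ = 20/9·(-3/4)  ⇒  λ = 5/9
Then r = λ/(1−λ) = (5/9)/(4/9) = 5/4. Check: with r = 5/4, E = (4/9, 0) and [EQA]:[PGC] = 20/9 as required.

r = 5/4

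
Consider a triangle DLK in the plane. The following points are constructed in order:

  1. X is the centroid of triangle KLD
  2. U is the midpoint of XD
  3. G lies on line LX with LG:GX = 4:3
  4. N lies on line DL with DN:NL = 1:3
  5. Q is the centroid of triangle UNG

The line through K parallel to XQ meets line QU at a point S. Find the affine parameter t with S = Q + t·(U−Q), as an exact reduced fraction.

t = 32/19

Choose coordinates D = (0, 0), L = (1, 0), K = (0, 1).
1. X is the centroid of triangle KLD ⇒ X = (1/3, 1/3)
2. U is the midpoint of XD ⇒ U = (1/6, 1/6)
3. G lies on line LX with LG:GX = 4:3 ⇒ G = (13/21, 4/21)
4. N lies on line DL with DN:NL = 1:3 ⇒ N = (1/4, 0)
5. Q is the centroid of triangle UNG ⇒ Q = (29/84, 5/42)
through K parallel to XQ: direction (1/84, -3/14); meets QU at S = (71/1596, 53/266)
S = Q + t·(U−Q) with t = 32/19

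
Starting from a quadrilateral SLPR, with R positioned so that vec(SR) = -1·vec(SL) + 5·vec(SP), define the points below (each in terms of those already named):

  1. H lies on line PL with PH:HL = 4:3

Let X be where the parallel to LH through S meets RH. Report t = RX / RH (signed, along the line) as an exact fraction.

t = 4/3

Set S = (0, 0), L = (1, 0), P = (0, 1), R = (-1, 5); any affine frame gives the same invariant.
1. H lies on line PL with PH:HL = 4:3 ⇒ H = (4/7, 3/7)
through S parallel to LH: direction (-3/7, 3/7); meets RH at X = (23/21, -23/21)
X = R + t·(H−R) with t = 4/3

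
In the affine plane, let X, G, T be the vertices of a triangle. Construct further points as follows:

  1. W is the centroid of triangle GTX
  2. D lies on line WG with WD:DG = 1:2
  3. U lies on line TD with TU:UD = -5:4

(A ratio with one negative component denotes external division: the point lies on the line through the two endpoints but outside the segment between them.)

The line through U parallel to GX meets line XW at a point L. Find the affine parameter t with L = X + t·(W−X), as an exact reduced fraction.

t = -26/3

Choose coordinates X = (0, 0), G = (1, 0), T = (0, 1).
1. W is the centroid of triangle GTX ⇒ W = (1/3, 1/3)
2. D lies on line WG with WD:DG = 1:2 ⇒ D = (5/9, 2/9)
3. U lies on line TD with TU:UD = -5:4 ⇒ U = (25/9, -26/9)
through U parallel to GX: direction (-1, 0); meets XW at L = (-26/9, -26/9)
L = X + t·(W−X) with t = -26/3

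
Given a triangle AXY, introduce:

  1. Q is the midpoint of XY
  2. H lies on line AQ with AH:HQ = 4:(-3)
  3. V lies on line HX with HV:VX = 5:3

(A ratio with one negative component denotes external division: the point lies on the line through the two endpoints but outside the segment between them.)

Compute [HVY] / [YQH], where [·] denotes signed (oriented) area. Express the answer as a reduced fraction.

[HVY]:[YQH] = -5/4

Set A = (0, 0), X = (1, 0), Y = (0, 1); any affine frame gives the same invariant.
1. Q is the midpoint of XY ⇒ Q = (1/2, 1/2)
2. H lies on line AQ with AH:HQ = 4:(-3) ⇒ H = (2, 2)
3. V lies on line HX with HV:VX = 5:3 ⇒ V = (11/8, 3/4)
2·[HVY] = -15/8, 2·[YQH] = 3/2
[HVY]:[YQH] = -15/8:3/2 = -5/4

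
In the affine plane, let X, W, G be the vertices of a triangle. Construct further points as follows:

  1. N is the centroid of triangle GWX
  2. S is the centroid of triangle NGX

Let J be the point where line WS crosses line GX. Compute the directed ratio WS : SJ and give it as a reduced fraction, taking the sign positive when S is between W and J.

WS:SJ = 8

Work in coordinates with X = (0, 0), W = (1, 0), G = (0, 1).
1. N is the centroid of triangle GWX ⇒ N = (1/3, 1/3)
2. S is the centroid of triangle NGX ⇒ S = (1/9, 4/9)
line WS meets GX at J = (0, 1/2)
S = W + t·(J−W) with t = 8/9, so WS:SJ = 8/9:1/9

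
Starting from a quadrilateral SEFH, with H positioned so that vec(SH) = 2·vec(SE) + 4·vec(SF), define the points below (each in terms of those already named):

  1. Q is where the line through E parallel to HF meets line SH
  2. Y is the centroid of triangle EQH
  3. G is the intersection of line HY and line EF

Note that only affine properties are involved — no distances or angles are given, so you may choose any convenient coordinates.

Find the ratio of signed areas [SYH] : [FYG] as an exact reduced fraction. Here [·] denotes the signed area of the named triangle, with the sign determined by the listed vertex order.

[SYH]:[FYG] = 8/5

Choose coordinates S = (0, 0), E = (1, 0), F = (0, 1), H = (2, 4).
1. Q is where the line through E parallel to HF meets line SH ⇒ Q = (-3, -6)
2. Y is the centroid of triangle EQH ⇒ Y = (0, -2/3)
3. G is the intersection of line HY and line EF ⇒ G = (1/2, 1/2)
2·[SYH] = 4/3, 2·[FYG] = 5/6
[SYH]:[FYG] = 4/3:5/6 = 8/5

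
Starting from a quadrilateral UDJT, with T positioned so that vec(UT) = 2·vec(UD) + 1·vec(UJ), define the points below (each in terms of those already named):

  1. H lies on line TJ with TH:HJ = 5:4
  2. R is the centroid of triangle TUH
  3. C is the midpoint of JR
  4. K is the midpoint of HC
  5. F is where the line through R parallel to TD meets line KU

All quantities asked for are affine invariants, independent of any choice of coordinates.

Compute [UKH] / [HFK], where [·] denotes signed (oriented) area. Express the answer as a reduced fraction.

[UKH]:[HFK] = 25/57

Work in coordinates with U = (0, 0), D = (1, 0), J = (0, 1), T = (2, 1).
1. H lies on line TJ with TH:HJ = 5:4 ⇒ H = (8/9, 1)
2. R is the centroid of triangle TUH ⇒ R = (26/27, 2/3)
3. C is the midpoint of JR ⇒ C = (13/27, 5/6)
4. K is the midpoint of HC ⇒ K = (37/54, 11/12)
5. F is where the line through R parallel to TD meets line KU ⇒ F = (-592/675, -88/75)
2·[UKH] = -7/54, 2·[HFK] = -133/450
[UKH]:[HFK] = -7/54:-133/450 = 25/57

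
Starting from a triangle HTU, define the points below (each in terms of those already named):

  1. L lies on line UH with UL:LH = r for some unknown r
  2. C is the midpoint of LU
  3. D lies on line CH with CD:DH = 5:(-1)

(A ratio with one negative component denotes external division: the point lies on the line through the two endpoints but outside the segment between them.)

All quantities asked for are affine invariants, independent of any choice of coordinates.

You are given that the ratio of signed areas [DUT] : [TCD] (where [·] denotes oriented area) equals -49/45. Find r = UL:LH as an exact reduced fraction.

Assign H = (0, 0), T = (1, 0), U = (0, 1) — the answer is frame-independent, so this choice is without loss of generality.
1. With UL:LH = r, write λ = r/(r+1) so L = U + λ·(H−U); L is affine-linear in λ
2. C is the midpoint of LU ⇒ C is an affine combination of earlier points and hence also affine-linear in λ
3. D lies on line CH with CD:DH = 5:(-1) ⇒ D is an affine combination of earlier points and hence also affine-linear in λ
Every point depending on L is an affine combination of L and λ-independent points, so each such coordinate is linear in λ; the λ² term in each signed area is a multiple of (H−U)×(H−U) = 0, so 2·[DUT] and 2·[TCD] are each linear in λ. Evaluating at λ=0 and λ=1:
  2·[DUT] = 1/8·λ − 5/4,   2·[TCD] = -5/8·λ + 5/4
So [DUT]:[TCD] = (1/8·λ − 5/4) / (-5/8·λ + 5/4). Setting this equal to -49/45:
  1/8·λ − 5/4 = -49/45·(-5/8·λ + 5/4)  ⇒  λ = 1/5
Then r = λ/(1−λ) = (1/5)/(4/5) = 1/4. Check: with r = 1/4, L = (0, 4/5) and [DUT]:[TCD] = -49/45 as required.

r = 1/4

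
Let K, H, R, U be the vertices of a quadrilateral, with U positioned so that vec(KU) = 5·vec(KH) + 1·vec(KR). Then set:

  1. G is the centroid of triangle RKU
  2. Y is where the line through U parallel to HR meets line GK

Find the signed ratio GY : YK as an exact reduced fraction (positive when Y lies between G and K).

GY:YK = -11/18

Set K = (0, 0), H = (1, 0), R = (0, 1), U = (5, 1); any affine frame gives the same invariant.
1. G is the centroid of triangle RKU ⇒ G = (5/3, 2/3)
2. Y is where the line through U parallel to HR meets line GK ⇒ Y = (30/7, 12/7)
Y = G + t·(K−G) with t = -11/7, so GY:YK = t:(1−t) = -11/7:18/7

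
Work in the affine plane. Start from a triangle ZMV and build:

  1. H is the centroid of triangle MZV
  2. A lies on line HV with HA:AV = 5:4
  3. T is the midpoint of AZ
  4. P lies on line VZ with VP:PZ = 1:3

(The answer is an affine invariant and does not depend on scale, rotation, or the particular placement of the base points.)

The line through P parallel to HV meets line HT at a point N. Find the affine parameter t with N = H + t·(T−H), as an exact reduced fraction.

Work in coordinates with Z = (0, 0), M = (1, 0), V = (0, 1).
1. H is the centroid of triangle MZV ⇒ H = (1/3, 1/3)
2. A lies on line HV with HA:AV = 5:4 ⇒ A = (4/27, 19/27)
3. T is the midpoint of AZ ⇒ T = (2/27, 19/54)
4. P lies on line VZ with VP:PZ = 1:3 ⇒ P = (0, 3/4)
through P parallel to HV: direction (-1/3, 2/3); meets HT at N = (11/54, 37/108)
N = H + t·(T−H) with t = 1/2

t = 1/2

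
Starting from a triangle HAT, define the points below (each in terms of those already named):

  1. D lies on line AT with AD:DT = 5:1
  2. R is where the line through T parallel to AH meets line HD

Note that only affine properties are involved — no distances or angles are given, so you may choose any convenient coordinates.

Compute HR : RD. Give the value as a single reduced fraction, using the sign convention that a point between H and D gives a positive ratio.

HR:RD = -6

Assign H = (0, 0), A = (1, 0), T = (0, 1) — the answer is frame-independent, so this choice is without loss of generality.
1. D lies on line AT with AD:DT = 5:1 ⇒ D = (1/6, 5/6)
2. R is where the line through T parallel to AH meets line HD ⇒ R = (1/5, 1)
R = H + t·(D−H) with t = 6/5, so HR:RD = t:(1−t) = 6/5:-1/5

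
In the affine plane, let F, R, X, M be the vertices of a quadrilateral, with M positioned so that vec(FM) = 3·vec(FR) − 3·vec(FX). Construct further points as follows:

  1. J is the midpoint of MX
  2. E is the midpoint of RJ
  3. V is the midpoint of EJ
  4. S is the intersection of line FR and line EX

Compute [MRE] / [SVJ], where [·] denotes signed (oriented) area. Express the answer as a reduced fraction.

[MRE]:[SVJ] = -6

Choose coordinates F = (0, 0), R = (1, 0), X = (0, 1), M = (3, -3).
1. J is the midpoint of MX ⇒ J = (3/2, -1)
2. E is the midpoint of RJ ⇒ E = (5/4, -1/2)
3. V is the midpoint of EJ ⇒ V = (11/8, -3/4)
4. S is the intersection of line FR and line EX ⇒ S = (5/6, 0)
2·[MRE] = 1/4, 2·[SVJ] = -1/24
[MRE]:[SVJ] = 1/4:-1/24 = -6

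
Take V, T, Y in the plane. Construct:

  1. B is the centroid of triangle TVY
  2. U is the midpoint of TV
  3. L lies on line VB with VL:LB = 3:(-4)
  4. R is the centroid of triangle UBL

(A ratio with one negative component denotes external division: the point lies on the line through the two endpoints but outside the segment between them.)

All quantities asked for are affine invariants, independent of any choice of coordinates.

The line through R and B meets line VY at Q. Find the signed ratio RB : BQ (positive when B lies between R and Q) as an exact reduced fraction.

RB:BQ = -7/6

Work in coordinates with V = (0, 0), T = (1, 0), Y = (0, 1).
1. B is the centroid of triangle TVY ⇒ B = (1/3, 1/3)
2. U is the midpoint of TV ⇒ U = (1/2, 0)
3. L lies on line VB with VL:LB = 3:(-4) ⇒ L = (-1, -1)
4. R is the centroid of triangle UBL ⇒ R = (-1/18, -2/9)
line RB meets VY at Q = (0, -1/7)
B = R + t·(Q−R) with t = 7, so RB:BQ = 7:-6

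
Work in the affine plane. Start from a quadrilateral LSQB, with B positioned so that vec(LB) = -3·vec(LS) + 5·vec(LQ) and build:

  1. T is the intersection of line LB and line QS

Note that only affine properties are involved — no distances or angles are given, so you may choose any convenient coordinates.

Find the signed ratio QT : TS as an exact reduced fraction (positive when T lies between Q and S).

QT:TS = -3/5

Work in coordinates with L = (0, 0), S = (1, 0), Q = (0, 1), B = (-3, 5).
1. T is the intersection of line LB and line QS ⇒ T = (-3/2, 5/2)
T = Q + t·(S−Q) with t = -3/2, so QT:TS = t:(1−t) = -3/2:5/2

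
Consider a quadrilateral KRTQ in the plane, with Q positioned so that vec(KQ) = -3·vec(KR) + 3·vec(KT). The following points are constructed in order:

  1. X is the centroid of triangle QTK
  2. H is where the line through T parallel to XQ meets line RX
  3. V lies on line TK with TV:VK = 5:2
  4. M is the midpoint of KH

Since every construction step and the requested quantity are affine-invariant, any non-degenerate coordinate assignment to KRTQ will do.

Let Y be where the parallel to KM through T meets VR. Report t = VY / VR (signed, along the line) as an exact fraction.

t = 15

Set K = (0, 0), R = (1, 0), T = (0, 1), Q = (-3, 3); any affine frame gives the same invariant.
1. X is the centroid of triangle QTK ⇒ X = (-1, 4/3)
2. H is where the line through T parallel to XQ meets line RX ⇒ H = (2, -2/3)
3. V lies on line TK with TV:VK = 5:2 ⇒ V = (0, 2/7)
4. M is the midpoint of KH ⇒ M = (1, -1/3)
through T parallel to KM: direction (1, -1/3); meets VR at Y = (15, -4)
Y = V + t·(R−V) with t = 15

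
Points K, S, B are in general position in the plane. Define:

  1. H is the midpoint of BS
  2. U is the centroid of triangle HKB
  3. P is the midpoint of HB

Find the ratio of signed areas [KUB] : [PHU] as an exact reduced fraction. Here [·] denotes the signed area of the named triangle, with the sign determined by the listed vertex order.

Work in coordinates with K = (0, 0), S = (1, 0), B = (0, 1).
1. H is the midpoint of BS ⇒ H = (1/2, 1/2)
2. U is the centroid of triangle HKB ⇒ U = (1/6, 1/2)
3. P is the midpoint of HB ⇒ P = (1/4, 3/4)
2·[KUB] = 1/6, 2·[PHU] = -1/12
[KUB]:[PHU] = 1/6:-1/12 = -2

[KUB]:[PHU] = -2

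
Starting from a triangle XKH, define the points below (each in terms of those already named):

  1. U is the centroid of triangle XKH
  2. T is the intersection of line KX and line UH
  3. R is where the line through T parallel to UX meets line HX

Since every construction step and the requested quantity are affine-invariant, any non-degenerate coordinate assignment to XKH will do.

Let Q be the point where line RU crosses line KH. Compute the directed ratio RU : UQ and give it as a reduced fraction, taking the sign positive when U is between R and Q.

Set X = (0, 0), K = (1, 0), H = (0, 1); any affine frame gives the same invariant.
1. U is the centroid of triangle XKH ⇒ U = (1/3, 1/3)
2. T is the intersection of line KX and line UH ⇒ T = (1/2, 0)
3. R is where the line through T parallel to UX meets line HX ⇒ R = (0, -1/2)
line RU meets KH at Q = (3/7, 4/7)
U = R + t·(Q−R) with t = 7/9, so RU:UQ = 7/9:2/9

RU:UQ = 7/2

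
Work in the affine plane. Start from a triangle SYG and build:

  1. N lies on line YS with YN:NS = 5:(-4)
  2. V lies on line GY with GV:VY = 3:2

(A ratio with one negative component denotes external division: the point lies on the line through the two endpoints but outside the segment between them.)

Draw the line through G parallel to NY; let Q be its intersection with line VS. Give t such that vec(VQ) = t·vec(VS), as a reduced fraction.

t = -3/2

Set S = (0, 0), Y = (1, 0), G = (0, 1); any affine frame gives the same invariant.
1. N lies on line YS with YN:NS = 5:(-4) ⇒ N = (-4, 0)
2. V lies on line GY with GV:VY = 3:2 ⇒ V = (3/5, 2/5)
through G parallel to NY: direction (5, 0); meets VS at Q = (3/2, 1)
Q = V + t·(S−V) with t = -3/2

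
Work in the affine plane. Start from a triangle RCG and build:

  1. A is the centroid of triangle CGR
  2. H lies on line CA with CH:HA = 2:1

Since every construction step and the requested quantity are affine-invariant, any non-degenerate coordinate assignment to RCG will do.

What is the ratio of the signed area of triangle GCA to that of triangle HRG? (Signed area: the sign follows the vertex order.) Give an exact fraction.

Set R = (0, 0), C = (1, 0), G = (0, 1); any affine frame gives the same invariant.
1. A is the centroid of triangle CGR ⇒ A = (1/3, 1/3)
2. H lies on line CA with CH:HA = 2:1 ⇒ H = (5/9, 2/9)
2·[GCA] = -1/3, 2·[HRG] = -5/9
[GCA]:[HRG] = -1/3:-5/9 = 3/5

[GCA]:[HRG] = 3/5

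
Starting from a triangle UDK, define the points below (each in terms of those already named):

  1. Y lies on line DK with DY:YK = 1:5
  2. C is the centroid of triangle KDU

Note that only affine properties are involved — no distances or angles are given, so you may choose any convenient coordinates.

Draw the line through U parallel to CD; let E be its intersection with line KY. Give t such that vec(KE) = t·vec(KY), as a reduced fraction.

t = 12/5

Work in coordinates with U = (0, 0), D = (1, 0), K = (0, 1).
1. Y lies on line DK with DY:YK = 1:5 ⇒ Y = (5/6, 1/6)
2. C is the centroid of triangle KDU ⇒ C = (1/3, 1/3)
through U parallel to CD: direction (2/3, -1/3); meets KY at E = (2, -1)
E = K + t·(Y−K) with t = 12/5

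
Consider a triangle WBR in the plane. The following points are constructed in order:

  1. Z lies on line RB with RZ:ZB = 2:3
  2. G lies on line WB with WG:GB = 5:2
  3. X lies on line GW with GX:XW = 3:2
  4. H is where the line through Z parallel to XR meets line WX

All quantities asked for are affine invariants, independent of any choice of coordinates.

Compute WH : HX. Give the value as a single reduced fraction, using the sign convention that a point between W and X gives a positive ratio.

WH:HX = -2

Set W = (0, 0), B = (1, 0), R = (0, 1); any affine frame gives the same invariant.
1. Z lies on line RB with RZ:ZB = 2:3 ⇒ Z = (2/5, 3/5)
2. G lies on line WB with WG:GB = 5:2 ⇒ G = (5/7, 0)
3. X lies on line GW with GX:XW = 3:2 ⇒ X = (2/7, 0)
4. H is where the line through Z parallel to XR meets line WX ⇒ H = (4/7, 0)
H = W + t·(X−W) with t = 2, so WH:HX = t:(1−t) = 2:-1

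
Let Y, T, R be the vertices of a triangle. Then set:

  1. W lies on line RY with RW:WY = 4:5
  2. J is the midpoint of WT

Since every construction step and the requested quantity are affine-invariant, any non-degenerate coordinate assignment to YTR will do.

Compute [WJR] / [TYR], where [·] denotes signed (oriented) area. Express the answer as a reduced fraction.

[WJR]:[TYR] = -2/9

Set Y = (0, 0), T = (1, 0), R = (0, 1); any affine frame gives the same invariant.
1. W lies on line RY with RW:WY = 4:5 ⇒ W = (0, 5/9)
2. J is the midpoint of WT ⇒ J = (1/2, 5/18)
2·[WJR] = 2/9, 2·[TYR] = -1
[WJR]:[TYR] = 2/9:-1 = -2/9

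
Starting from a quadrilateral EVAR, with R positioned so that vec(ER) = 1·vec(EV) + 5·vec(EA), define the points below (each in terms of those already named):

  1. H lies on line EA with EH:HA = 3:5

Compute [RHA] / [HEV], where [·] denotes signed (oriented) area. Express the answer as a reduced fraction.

Work in coordinates with E = (0, 0), V = (1, 0), A = (0, 1), R = (1, 5).
1. H lies on line EA with EH:HA = 3:5 ⇒ H = (0, 3/8)
2·[RHA] = -5/8, 2·[HEV] = 3/8
[RHA]:[HEV] = -5/8:3/8 = -5/3

[RHA]:[HEV] = -5/3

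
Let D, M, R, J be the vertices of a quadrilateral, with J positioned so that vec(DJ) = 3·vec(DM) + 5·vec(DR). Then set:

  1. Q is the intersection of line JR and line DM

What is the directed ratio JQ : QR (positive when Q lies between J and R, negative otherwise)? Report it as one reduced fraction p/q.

Choose coordinates D = (0, 0), M = (1, 0), R = (0, 1), J = (3, 5).
1. Q is the intersection of line JR and line DM ⇒ Q = (-3/4, 0)
Q = J + t·(R−J) with t = 5/4, so JQ:QR = t:(1−t) = 5/4:-1/4

JQ:QR = -5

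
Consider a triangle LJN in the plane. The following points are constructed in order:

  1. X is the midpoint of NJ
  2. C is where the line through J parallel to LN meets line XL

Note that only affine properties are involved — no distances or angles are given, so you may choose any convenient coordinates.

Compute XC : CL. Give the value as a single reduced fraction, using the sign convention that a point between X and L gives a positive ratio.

XC:CL = -1/2

Choose coordinates L = (0, 0), J = (1, 0), N = (0, 1).
1. X is the midpoint of NJ ⇒ X = (1/2, 1/2)
2. C is where the line through J parallel to LN meets line XL ⇒ C = (1, 1)
C = X + t·(L−X) with t = -1, so XC:CL = t:(1−t) = -1:2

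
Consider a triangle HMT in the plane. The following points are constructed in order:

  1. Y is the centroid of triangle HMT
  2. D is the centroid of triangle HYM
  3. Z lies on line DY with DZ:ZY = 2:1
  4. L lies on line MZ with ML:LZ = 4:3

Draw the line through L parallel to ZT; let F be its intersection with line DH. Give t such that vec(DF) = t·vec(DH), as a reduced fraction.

Choose coordinates H = (0, 0), M = (1, 0), T = (0, 1).
1. Y is the centroid of triangle HMT ⇒ Y = (1/3, 1/3)
2. D is the centroid of triangle HYM ⇒ D = (4/9, 1/9)
3. Z lies on line DY with DZ:ZY = 2:1 ⇒ Z = (10/27, 7/27)
4. L lies on line MZ with ML:LZ = 4:3 ⇒ L = (121/189, 4/27)
through L parallel to ZT: direction (-10/27, 20/27); meets DH at F = (40/63, 10/63)
F = D + t·(H−D) with t = -3/7

t = -3/7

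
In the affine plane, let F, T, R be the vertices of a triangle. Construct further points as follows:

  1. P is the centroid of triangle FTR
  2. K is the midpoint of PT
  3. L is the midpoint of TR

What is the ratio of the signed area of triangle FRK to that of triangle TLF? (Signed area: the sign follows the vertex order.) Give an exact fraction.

[FRK]:[TLF] = -4/3

Set F = (0, 0), T = (1, 0), R = (0, 1); any affine frame gives the same invariant.
1. P is the centroid of triangle FTR ⇒ P = (1/3, 1/3)
2. K is the midpoint of PT ⇒ K = (2/3, 1/6)
3. L is the midpoint of TR ⇒ L = (1/2, 1/2)
2·[FRK] = -2/3, 2·[TLF] = 1/2
[FRK]:[TLF] = -2/3:1/2 = -4/3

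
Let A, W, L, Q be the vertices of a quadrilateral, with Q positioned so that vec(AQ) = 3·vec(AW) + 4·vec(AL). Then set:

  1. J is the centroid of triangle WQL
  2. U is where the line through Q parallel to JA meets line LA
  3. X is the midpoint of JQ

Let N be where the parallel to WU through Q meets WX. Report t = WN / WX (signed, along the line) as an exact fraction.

Choose coordinates A = (0, 0), W = (1, 0), L = (0, 1), Q = (3, 4).
1. J is the centroid of triangle WQL ⇒ J = (4/3, 5/3)
2. U is where the line through Q parallel to JA meets line LA ⇒ U = (0, 1/4)
3. X is the midpoint of JQ ⇒ X = (13/6, 17/6)
through Q parallel to WU: direction (-1, 1/4); meets WX at N = (67/25, 102/25)
N = W + t·(X−W) with t = 36/25

t = 36/25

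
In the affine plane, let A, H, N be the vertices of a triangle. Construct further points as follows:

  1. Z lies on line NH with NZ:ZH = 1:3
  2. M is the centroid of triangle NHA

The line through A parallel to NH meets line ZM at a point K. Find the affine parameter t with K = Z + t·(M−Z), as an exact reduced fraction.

Choose coordinates A = (0, 0), H = (1, 0), N = (0, 1).
1. Z lies on line NH with NZ:ZH = 1:3 ⇒ Z = (1/4, 3/4)
2. M is the centroid of triangle NHA ⇒ M = (1/3, 1/3)
through A parallel to NH: direction (1, -1); meets ZM at K = (1/2, -1/2)
K = Z + t·(M−Z) with t = 3

t = 3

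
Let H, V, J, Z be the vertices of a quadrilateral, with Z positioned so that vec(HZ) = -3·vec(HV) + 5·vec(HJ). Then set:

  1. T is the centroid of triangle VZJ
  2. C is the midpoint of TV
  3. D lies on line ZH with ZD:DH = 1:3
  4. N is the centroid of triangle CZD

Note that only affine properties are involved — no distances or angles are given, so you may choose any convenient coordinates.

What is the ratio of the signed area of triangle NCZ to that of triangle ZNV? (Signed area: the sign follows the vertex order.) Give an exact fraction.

Choose coordinates H = (0, 0), V = (1, 0), J = (0, 1), Z = (-3, 5).
1. T is the centroid of triangle VZJ ⇒ T = (-2/3, 2)
2. C is the midpoint of TV ⇒ C = (1/6, 1)
3. D lies on line ZH with ZD:DH = 1:3 ⇒ D = (-9/4, 15/4)
4. N is the centroid of triangle CZD ⇒ N = (-61/36, 13/4)
2·[NCZ] = 23/72, 2·[ZNV] = 17/36
[NCZ]:[ZNV] = 23/72:17/36 = 23/34

[NCZ]:[ZNV] = 23/34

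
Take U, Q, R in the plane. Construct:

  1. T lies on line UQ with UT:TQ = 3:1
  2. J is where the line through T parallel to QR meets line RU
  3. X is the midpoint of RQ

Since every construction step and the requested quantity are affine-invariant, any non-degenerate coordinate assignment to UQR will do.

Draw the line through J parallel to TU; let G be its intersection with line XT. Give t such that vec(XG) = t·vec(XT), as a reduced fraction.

Assign U = (0, 0), Q = (1, 0), R = (0, 1) — the answer is frame-independent, so this choice is without loss of generality.
1. T lies on line UQ with UT:TQ = 3:1 ⇒ T = (3/4, 0)
2. J is where the line through T parallel to QR meets line RU ⇒ J = (0, 3/4)
3. X is the midpoint of RQ ⇒ X = (1/2, 1/2)
through J parallel to TU: direction (-3/4, 0); meets XT at G = (3/8, 3/4)
G = X + t·(T−X) with t = -1/2

t = -1/2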